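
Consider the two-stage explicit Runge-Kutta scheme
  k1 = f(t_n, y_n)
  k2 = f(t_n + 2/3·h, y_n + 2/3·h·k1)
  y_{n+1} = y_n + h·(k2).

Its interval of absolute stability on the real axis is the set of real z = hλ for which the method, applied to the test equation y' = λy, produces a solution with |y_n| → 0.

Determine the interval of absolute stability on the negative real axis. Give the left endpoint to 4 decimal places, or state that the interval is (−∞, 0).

(-1.5000, 0).

Set f=λy, z=hλ:
  k1=λy_n ⇒ h·k1=z·y_n;  k2=λ(1+2/3z)y_n ⇒ h·k2=z(1+2/3z)y_n
  y_{n+1}/y_n = 1 + z(1+2/3z) = 1 + z + 2/3z²
  ⇒ R(z) = 1 + z + 2/3z².

Need |R(x)|<1, x<0.
x=-1.05: |R|=0.6850
R=1: x+2/3x²=0 ⇒ x=−3/2=-1.5000; min R=1−1/(4·2/3)=0.6250>−1
Confirm numerically:
  x=-1.176: |R|=0.74598 <1
  x=-1.090: |R|=0.70207 <1
  x=-1.056: |R|=0.68742 <1
  x=-0.918: |R|=0.64382 <1
  x=-2.007: |R|=1.67837 >1
  x=-1.776: |R|=1.32678 >1
Interval (-1.5000, 0).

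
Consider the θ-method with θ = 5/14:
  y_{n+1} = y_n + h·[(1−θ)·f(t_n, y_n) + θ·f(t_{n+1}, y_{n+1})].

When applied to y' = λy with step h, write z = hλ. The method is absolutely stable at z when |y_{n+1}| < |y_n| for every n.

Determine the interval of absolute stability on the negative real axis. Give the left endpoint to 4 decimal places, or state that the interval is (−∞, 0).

Set f=λy, z=hλ:
  y_{n+1} = y_n + z·[9/14·y_n + 5/14·y_{n+1}] ⇒ (1 − 5/14z)y_{n+1} = (1 + 9/14z)y_n
  Hence R(z) = (1 + 9/14z)/(1 − 5/14z).

Need |R(x)|<1, x<0.
x=-1.72: |R|=0.0655
R=−1: 1+9/14x = −1+5/14x ⇒ -2/7x=2 ⇒ x=2/(-2/7)=-7.0000
Confirm numerically:
  x=-6.547: |R|=0.96123 <1
  x=-4.139: |R|=0.67015 <1
  x=-3.192: |R|=0.49159 <1
  x=-7.568: |R|=1.04383 >1
  x=-7.341: |R|=1.02690 >1
  x=-7.263: |R|=1.02091 >1
So |R|<1 on (-7.0000, 0).

(-7.0000, 0).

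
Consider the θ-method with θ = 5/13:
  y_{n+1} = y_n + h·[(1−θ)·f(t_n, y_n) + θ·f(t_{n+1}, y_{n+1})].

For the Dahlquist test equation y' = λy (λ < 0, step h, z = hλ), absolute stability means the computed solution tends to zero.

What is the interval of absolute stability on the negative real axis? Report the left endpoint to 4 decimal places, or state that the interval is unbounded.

With y'=λy (z=hλ):
  y_{n+1} = y_n + z·[8/13·y_n + 5/13·y_{n+1}] ⇒ (1 − 5/13z)y_{n+1} = (1 + 8/13z)y_n
  Hence R(z) = (1 + 8/13z)/(1 − 5/13z).

Solve |R(x)|<1 on ℝ⁻.
x=-1.08: |R|=0.2370
R=−1: 1+8/13x = −1+5/13x ⇒ -3/13x=2 ⇒ x=2/(-3/13)=-8.6667
Confirm numerically:
  x=-6.843: |R|=0.88413 <1
  x=-3.565: |R|=0.50349 <1
  x=-3.487: |R|=0.48944 <1
  x=-3.482: |R|=0.48852 <1
  x=-9.251: |R|=1.02958 >1
  x=-9.231: |R|=1.02862 >1
  x=-9.094: |R|=1.02193 >1
Stable set (-8.6667, 0).

(-8.6667, 0).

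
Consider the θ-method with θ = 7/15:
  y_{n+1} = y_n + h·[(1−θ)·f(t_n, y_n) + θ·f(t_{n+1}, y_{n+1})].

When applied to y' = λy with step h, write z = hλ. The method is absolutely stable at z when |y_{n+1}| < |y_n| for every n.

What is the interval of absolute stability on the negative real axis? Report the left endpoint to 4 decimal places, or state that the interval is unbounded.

Test eqn y'=λy, z=hλ:
  y_{n+1} = y_n + z·[8/15·y_n + 7/15·y_{n+1}] ⇒ (1 − 7/15z)y_{n+1} = (1 + 8/15z)y_n
  so R(z) = (1 + 8/15z)/(1 − 7/15z).

Need |R(x)|<1, x<0.
x=-1.43: |R|=0.1423
R=−1: 1+8/15x = −1+7/15x ⇒ -1/15x=2 ⇒ x=2/(-1/15)=-30.0000
Confirm numerically:
  x=-28.448: |R|=0.99275 <1
  x=-17.986: |R|=0.91474 <1
  x=-14.991: |R|=0.87486 <1
  x=-30.598: |R|=1.00261 >1
  x=-30.440: |R|=1.00193 >1
  x=-30.212: |R|=1.00094 >1
Stable set (-30.0000, 0).

(-30.0000, 0).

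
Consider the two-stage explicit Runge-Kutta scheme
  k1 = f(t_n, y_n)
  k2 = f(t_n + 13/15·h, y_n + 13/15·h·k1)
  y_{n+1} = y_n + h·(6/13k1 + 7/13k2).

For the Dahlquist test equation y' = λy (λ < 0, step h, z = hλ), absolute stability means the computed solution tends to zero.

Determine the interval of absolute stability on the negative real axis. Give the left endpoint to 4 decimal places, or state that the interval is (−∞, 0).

With y'=λy (z=hλ):
  k1=λy_n ⇒ h·k1=z·y_n;  k2=λ(1+13/15z)y_n ⇒ h·k2=z(1+13/15z)y_n
  y_{n+1}/y_n = 1 + 6/13z + 7/13z(1+13/15z) = 1 + z + 7/15z²
  so R(z) = 1 + z + 7/15z².

Solve |R(x)|<1 on ℝ⁻.
x=-0.5: |R|=0.6167
R=1: x+7/15x²=0 ⇒ x=−15/7=-2.1429; min R=1−1/(4·7/15)=0.4643>−1
Confirm numerically:
  x=-1.688: |R|=0.64169 <1
  x=-1.523: |R|=0.55945 <1
  x=-1.390: |R|=0.51165 <1
  x=-2.718: |R|=1.72951 >1
  x=-2.172: |R|=1.02954 >1
So |R|<1 on (-2.1429, 0).

(-2.1429, 0).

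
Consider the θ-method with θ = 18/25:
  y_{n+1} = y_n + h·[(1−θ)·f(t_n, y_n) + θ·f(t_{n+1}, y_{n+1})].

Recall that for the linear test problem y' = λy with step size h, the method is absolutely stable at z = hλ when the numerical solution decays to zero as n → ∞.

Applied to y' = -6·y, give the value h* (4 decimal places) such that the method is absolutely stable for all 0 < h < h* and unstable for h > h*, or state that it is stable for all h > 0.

Set f=λy, z=hλ:
  y_{n+1} = y_n + z·[7/25·y_n + 18/25·y_{n+1}] ⇒ (1 − 18/25z)y_{n+1} = (1 + 7/25z)y_n
  R(z) = (1 + 7/25z)/(1 − 18/25z).

Boundary: |R(x)|=1, x<0.
x=-0.35: |R|=0.7204
x=-2: |R|=0.1803
x=-10: |R|=0.2195
x=-100: |R|=0.3699
θ=18/25≥1/2 ⇒ |1+7/25x|<|1−18/25x| ∀x<0 ⇒ interval (−∞,0).

(−∞, 0) — no finite endpoint. Any h>0 works for λ=-6.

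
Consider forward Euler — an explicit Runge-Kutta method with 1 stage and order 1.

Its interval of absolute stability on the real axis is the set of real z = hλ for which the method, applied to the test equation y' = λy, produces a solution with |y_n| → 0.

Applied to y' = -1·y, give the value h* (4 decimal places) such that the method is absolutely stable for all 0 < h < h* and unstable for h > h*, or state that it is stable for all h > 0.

On y'=λy, z=hλ:
  order 1, 1-stage ⇒ R(z)=1+z
  (e.g. R(-0.79)=0.21000, |R|=0.21000)

Need |R(x)|<1, x<0.
x=-0.79: |R|=0.2100
|R(-1.64)|=0.6400 |R(-1.14)|=0.1400 |R(-1.02)|=0.0200
Bisect:
  x_lo=-2.3099 |R|=1.3099  x_hi=-0.1333 |R|=0.8667
  mid=-1.22163 |R|=0.22163 →hi
  mid=-1.76578 |R|=0.76578 →hi
  mid=-2.03786 |R|=1.03786 →lo
  mid=-1.90182 |R|=0.90182 →hi
  mid=-1.96984 |R|=0.96984 →hi
  mid=-2.00385 |R|=1.00385 →lo
  mid=-1.98685 |R|=0.98685 →hi
  mid=-1.99535 |R|=0.99535 →hi
  ...
  [-2.00000,-1.99987] ⇒ x*=-2.0000
Interval (-2.0000, 0).

(-2.0000,0); λ=-1 ⇒ h* = 2.0000.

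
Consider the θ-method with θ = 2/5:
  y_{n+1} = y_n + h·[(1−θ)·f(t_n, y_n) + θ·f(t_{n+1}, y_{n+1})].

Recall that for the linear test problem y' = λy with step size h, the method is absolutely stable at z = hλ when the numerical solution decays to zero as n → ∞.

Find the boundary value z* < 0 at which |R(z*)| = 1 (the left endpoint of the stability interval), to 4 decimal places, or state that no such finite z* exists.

z* = -10.0000.

With y'=λy (z=hλ):
  y_{n+1} = y_n + z·[3/5·y_n + 2/5·y_{n+1}] ⇒ (1 − 2/5z)y_{n+1} = (1 + 3/5z)y_n
  R(z) = (1 + 3/5z)/(1 − 2/5z).

Boundary: |R(x)|=1, x<0.
x=-1.63: |R|=0.0133
R=−1: 1+3/5x = −1+2/5x ⇒ -1/5x=2 ⇒ x=2/(-1/5)=-10.0000
Confirm numerically:
  x=-9.013: |R|=0.95714 <1
  x=-7.193: |R|=0.85520 <1
  x=-5.986: |R|=0.76349 <1
  x=-10.445: |R|=1.01719 >1
  x=-10.440: |R|=1.01700 >1
  x=-10.080: |R|=1.00318 >1
Stable set (-10.0000, 0).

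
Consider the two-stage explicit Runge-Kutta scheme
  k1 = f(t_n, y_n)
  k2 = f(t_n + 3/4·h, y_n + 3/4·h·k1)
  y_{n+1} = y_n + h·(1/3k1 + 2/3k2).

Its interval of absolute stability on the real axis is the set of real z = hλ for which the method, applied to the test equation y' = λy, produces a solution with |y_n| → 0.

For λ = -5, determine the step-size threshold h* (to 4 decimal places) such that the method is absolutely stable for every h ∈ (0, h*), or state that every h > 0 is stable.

(-2.0000,0); λ=-5 ⇒ h* = (2)/5 = 0.4000.

With y'=λy (z=hλ):
  k1=λy_n ⇒ h·k1=z·y_n;  k2=λ(1+3/4z)y_n ⇒ h·k2=z(1+3/4z)y_n
  y_{n+1}/y_n = 1 + 1/3z + 2/3z(1+3/4z) = 1 + z + 1/2z²
  ⇒ R(z) = 1 + z + 1/2z².

Need |R(x)|<1, x<0.
x=-0.59: |R|=0.5840
R=1: x+1/2x²=0 ⇒ x=−2=-2.0000; min R=1−1/(4·1/2)=0.5000>−1
Confirm numerically:
  x=-1.624: |R|=0.69469 <1
  x=-1.519: |R|=0.63468 <1
  x=-0.994: |R|=0.50002 <1
  x=-2.578: |R|=1.74504 >1
  x=-2.129: |R|=1.13732 >1
  x=-2.091: |R|=1.09514 >1
Interval (-2.0000, 0).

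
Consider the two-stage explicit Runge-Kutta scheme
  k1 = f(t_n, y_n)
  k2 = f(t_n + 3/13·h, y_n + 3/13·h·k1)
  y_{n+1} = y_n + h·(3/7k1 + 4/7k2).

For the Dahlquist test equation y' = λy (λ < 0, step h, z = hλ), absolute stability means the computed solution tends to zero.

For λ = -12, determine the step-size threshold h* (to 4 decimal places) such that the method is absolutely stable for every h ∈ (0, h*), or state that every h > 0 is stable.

Set f=λy, z=hλ:
  k1=λy_n ⇒ h·k1=z·y_n;  k2=λ(1+3/13z)y_n ⇒ h·k2=z(1+3/13z)y_n
  y_{n+1}/y_n = 1 + 3/7z + 4/7z(1+3/13z) = 1 + z + 12/91z²
  ⇒ R(z) = 1 + z + 12/91z².

Solve |R(x)|<1 on ℝ⁻.
x=-0.82: |R|=0.2687
R=1: x+12/91x²=0 ⇒ x=−91/12=-7.5833; min R=1−1/(4·12/91)=-0.8958>−1
Confirm numerically:
  x=-5.698: |R|=0.41661 <1
  x=-5.416: |R|=0.54790 <1
  x=-3.672: |R|=0.89394 <1
  x=-8.051: |R|=1.49651 >1
  x=-7.733: |R|=1.15262 >1
So |R|<1 on (-7.5833, 0).

(-7.5833,0); λ=-12 ⇒ h* = (91/12)/12 = 0.6319.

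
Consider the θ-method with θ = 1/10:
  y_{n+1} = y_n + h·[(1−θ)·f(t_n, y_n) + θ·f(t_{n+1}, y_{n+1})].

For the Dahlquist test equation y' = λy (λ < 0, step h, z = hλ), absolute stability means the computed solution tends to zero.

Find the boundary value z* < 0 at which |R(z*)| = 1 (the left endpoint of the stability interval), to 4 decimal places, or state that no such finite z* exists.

z* = -2.5000.

Test eqn y'=λy, z=hλ:
  y_{n+1} = y_n + z·[9/10·y_n + 1/10·y_{n+1}] ⇒ (1 − 1/10z)y_{n+1} = (1 + 9/10z)y_n
  ⇒ R(z) = (1 + 9/10z)/(1 − 1/10z).

Find x<0 with |R(x)|<1.
x=-0.92: |R|=0.1575
R=−1: 1+9/10x = −1+1/10x ⇒ -4/5x=2 ⇒ x=2/(-4/5)=-2.5000
Confirm numerically:
  x=-2.382: |R|=0.92376 <1
  x=-2.047: |R|=0.69918 <1
  x=-1.668: |R|=0.42955 <1
  x=-3.011: |R|=1.31420 >1
  x=-2.936: |R|=1.26964 >1
  x=-2.669: |R|=1.10672 >1
Stable set (-2.5000, 0).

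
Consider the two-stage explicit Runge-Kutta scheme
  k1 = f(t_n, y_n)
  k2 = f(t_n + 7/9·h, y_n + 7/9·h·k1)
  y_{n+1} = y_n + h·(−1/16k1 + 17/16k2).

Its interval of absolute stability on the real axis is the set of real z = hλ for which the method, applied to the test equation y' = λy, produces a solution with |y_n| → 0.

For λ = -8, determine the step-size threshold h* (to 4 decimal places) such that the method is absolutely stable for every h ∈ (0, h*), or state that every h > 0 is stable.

On y'=λy, z=hλ:
  k1=λy_n ⇒ h·k1=z·y_n;  k2=λ(1+7/9z)y_n ⇒ h·k2=z(1+7/9z)y_n
  y_{n+1}/y_n = 1 − 1/16z + 17/16z(1+7/9z) = 1 + z + 119/144z²
  ⇒ R(z) = 1 + z + 119/144z².

Boundary: |R(x)|=1, x<0.
x=-1.75: |R|=1.7808
R=1: x+119/144x²=0 ⇒ x=−144/119=-1.2101; min R=1−1/(4·119/144)=0.6975>−1
Confirm numerically:
  x=-1.022: |R|=0.84115 <1
  x=-0.657: |R|=0.69971 <1
  x=-0.595: |R|=0.69756 <1
  x=-0.577: |R|=0.69813 <1
  x=-1.597: |R|=1.51063 >1
  x=-1.328: |R|=1.12941 >1
  x=-1.233: |R|=1.02335 >1
Stable set (-1.2101, 0).

(-1.2101,0); λ=-8 ⇒ h* = (144/119)/8 = 0.1513.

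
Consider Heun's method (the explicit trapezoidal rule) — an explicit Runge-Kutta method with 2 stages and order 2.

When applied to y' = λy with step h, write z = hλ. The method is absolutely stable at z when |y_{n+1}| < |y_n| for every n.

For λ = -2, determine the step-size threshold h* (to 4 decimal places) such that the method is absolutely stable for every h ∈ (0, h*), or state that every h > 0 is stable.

With y'=λy (z=hλ):
  order 2, 2-stage ⇒ R(z)=1+z+z^2/2
  (e.g. R(-1.62)=0.69220, |R|=0.69220)

Need |R(x)|<1, x<0.
x=-1.62: |R|=0.6922
|R(-2.1)|=1.1050 |R(-1.9)|=0.9050 |R(-0.7)|=0.5450
Bisect:
  x_lo=-2.6277 |R|=1.8247  x_hi=-0.3742 |R|=0.6958
  mid=-1.50096 |R|=0.62548 →hi
  mid=-2.06433 |R|=1.06640 →lo
  mid=-1.78265 |R|=0.80627 →hi
  mid=-1.92349 |R|=0.92642 →hi
  mid=-1.99391 |R|=0.99393 →hi
  mid=-2.02912 |R|=1.02955 →lo
  mid=-2.01152 |R|=1.01158 →lo
  mid=-2.00272 |R|=1.00272 →lo
  mid=-1.99831 |R|=0.99832 →hi
  ...
  [-2.00010,-1.99996] ⇒ x*=-2.0000
So |R|<1 on (-2.0000, 0).

(-2.0000,0); λ=-2 ⇒ h* = 1.0000.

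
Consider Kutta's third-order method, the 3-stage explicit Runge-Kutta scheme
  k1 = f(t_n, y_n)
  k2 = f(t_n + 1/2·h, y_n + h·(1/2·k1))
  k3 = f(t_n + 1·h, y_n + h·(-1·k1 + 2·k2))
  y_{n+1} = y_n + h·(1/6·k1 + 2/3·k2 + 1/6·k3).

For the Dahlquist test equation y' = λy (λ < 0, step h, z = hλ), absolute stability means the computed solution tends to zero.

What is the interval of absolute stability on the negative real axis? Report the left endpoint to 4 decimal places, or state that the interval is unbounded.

(-2.5127, 0).

With y'=λy (z=hλ):
  order 3, 3-stage ⇒ R(z)=1+z+z^2/2+z^3/6
  (e.g. R(-0.32)=0.72574, |R|=0.72574)

Need |R(x)|<1, x<0.
x=-0.32: |R|=0.7257
|R(-1.95)|=0.2846 |R(-1.93)|=0.2657 |R(-1.28)|=0.1897
Bisect:
  x_lo=-3.3241 |R|=2.9209  x_hi=-0.0813 |R|=0.9219
  mid=-1.70271 |R|=0.07585 →hi
  mid=-2.51340 |R|=1.00108 →lo
  mid=-2.10805 |R|=0.44744 →hi
  mid=-2.31073 |R|=0.69734 →hi
  mid=-2.41206 |R|=0.84196 →hi
  mid=-2.46273 |R|=0.91964 →hi
  mid=-2.48807 |R|=0.95988 →hi
  mid=-2.50073 |R|=0.98036 →hi
  mid=-2.50707 |R|=0.99069 →hi
  mid=-2.51023 |R|=0.99587 →hi
  ...
  [-2.51281,-2.51261] ⇒ x*=-2.5127
Interval (-2.5127, 0).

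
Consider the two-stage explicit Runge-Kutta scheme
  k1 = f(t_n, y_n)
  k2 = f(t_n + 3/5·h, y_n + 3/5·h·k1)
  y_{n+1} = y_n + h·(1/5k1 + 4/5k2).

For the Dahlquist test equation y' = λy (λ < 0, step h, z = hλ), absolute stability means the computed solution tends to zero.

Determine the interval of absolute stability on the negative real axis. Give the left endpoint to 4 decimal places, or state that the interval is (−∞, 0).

z∈(-2.0833,0).

Test eqn y'=λy, z=hλ:
  k1=λy_n ⇒ h·k1=z·y_n;  k2=λ(1+3/5z)y_n ⇒ h·k2=z(1+3/5z)y_n
  y_{n+1}/y_n = 1 + 1/5z + 4/5z(1+3/5z) = 1 + z + 12/25z²
  so R(z) = 1 + z + 12/25z².

Boundary: |R(x)|=1, x<0.
x=-0.76: |R|=0.5172
R=1: x+12/25x²=0 ⇒ x=−25/12=-2.0833; min R=1−1/(4·12/25)=0.4792>−1
Confirm numerically:
  x=-1.718: |R|=0.69873 <1
  x=-1.099: |R|=0.48074 <1
  x=-0.855: |R|=0.49589 <1
  x=-2.446: |R|=1.42580 >1
  x=-2.280: |R|=1.21523 >1
So |R|<1 on (-2.0833, 0).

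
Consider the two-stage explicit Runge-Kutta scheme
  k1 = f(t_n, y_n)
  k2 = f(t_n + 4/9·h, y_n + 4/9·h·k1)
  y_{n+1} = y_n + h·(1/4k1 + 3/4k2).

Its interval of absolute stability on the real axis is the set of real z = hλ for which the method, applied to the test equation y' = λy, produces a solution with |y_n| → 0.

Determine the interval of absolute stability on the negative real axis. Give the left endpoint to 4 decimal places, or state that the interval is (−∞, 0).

(-3.0000, 0).

Set f=λy, z=hλ:
  k1=λy_n ⇒ h·k1=z·y_n;  k2=λ(1+4/9z)y_n ⇒ h·k2=z(1+4/9z)y_n
  y_{n+1}/y_n = 1 + 1/4z + 3/4z(1+4/9z) = 1 + z + 1/3z²
  Hence R(z) = 1 + z + 1/3z².

Need |R(x)|<1, x<0.
x=-0.37: |R|=0.6756
R=1: x+1/3x²=0 ⇒ x=−3=-3.0000; min R=1−1/(4·1/3)=0.2500>−1
Confirm numerically:
  x=-2.790: |R|=0.80470 <1
  x=-2.219: |R|=0.42232 <1
  x=-1.637: |R|=0.25626 <1
  x=-1.343: |R|=0.25822 <1
  x=-3.372: |R|=1.41813 >1
  x=-3.350: |R|=1.39083 >1
Interval (-3.0000, 0).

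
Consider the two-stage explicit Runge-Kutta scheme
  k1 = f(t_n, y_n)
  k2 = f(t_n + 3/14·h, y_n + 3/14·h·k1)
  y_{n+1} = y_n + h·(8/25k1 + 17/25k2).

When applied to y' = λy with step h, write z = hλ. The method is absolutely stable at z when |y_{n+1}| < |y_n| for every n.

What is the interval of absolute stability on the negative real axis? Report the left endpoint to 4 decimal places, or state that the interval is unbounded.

With y'=λy (z=hλ):
  k1=λy_n ⇒ h·k1=z·y_n;  k2=λ(1+3/14z)y_n ⇒ h·k2=z(1+3/14z)y_n
  y_{n+1}/y_n = 1 + 8/25z + 17/25z(1+3/14z) = 1 + z + 51/350z²
  ⇒ R(z) = 1 + z + 51/350z².

Boundary: |R(x)|=1, x<0.
x=-0.94: |R|=0.1888
R=1: x+51/350x²=0 ⇒ x=−350/51=-6.8627; min R=1−1/(4·51/350)=-0.7157>−1
Confirm numerically:
  x=-4.798: |R|=0.44354 <1
  x=-4.745: |R|=0.46424 <1
  x=-4.680: |R|=0.48851 <1
  x=-4.174: |R|=0.63533 <1
  x=-7.345: |R|=1.51614 >1
  x=-7.095: |R|=1.24012 >1
Interval (-6.8627, 0).

(-6.8627, 0).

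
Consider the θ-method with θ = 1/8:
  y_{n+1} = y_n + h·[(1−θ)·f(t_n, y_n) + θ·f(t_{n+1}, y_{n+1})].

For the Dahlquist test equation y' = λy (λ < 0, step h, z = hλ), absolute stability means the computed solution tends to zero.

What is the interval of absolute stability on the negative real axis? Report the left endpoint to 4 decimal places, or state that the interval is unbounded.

Test eqn y'=λy, z=hλ:
  y_{n+1} = y_n + z·[7/8·y_n + 1/8·y_{n+1}] ⇒ (1 − 1/8z)y_{n+1} = (1 + 7/8z)y_n
  R(z) = (1 + 7/8z)/(1 − 1/8z).

Need |R(x)|<1, x<0.
x=-0.64: |R|=0.4074
R=−1: 1+7/8x = −1+1/8x ⇒ -3/4x=2 ⇒ x=2/(-3/4)=-2.6667
Confirm numerically:
  x=-2.488: |R|=0.89779 <1
  x=-2.169: |R|=0.70636 <1
  x=-1.880: |R|=0.52227 <1
  x=-2.930: |R|=1.14456 >1
  x=-2.887: |R|=1.12143 >1
  x=-2.811: |R|=1.08010 >1
So |R|<1 on (-2.6667, 0).

z∈(-2.6667,0).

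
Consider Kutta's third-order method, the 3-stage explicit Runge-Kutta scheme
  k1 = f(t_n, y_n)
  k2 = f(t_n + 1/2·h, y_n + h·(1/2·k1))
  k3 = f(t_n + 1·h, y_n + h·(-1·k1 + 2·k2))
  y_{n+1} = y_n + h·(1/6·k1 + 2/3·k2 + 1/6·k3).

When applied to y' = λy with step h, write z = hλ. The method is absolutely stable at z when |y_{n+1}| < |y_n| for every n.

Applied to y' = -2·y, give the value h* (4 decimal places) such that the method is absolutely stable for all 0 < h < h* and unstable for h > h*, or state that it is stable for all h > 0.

(-2.5127,0); λ=-2 ⇒ h* = 1.2564.

With y'=λy (z=hλ):
  order 3, 3-stage ⇒ R(z)=1+z+z^2/2+z^3/6
  (e.g. R(-1.25)=0.20573, |R|=0.20573)

Find x<0 with |R(x)|<1.
x=-1.25: |R|=0.2057
|R(-2.35)|=0.7517 |R(-1.52)|=0.0499 |R(-0.52)|=0.5918
Bisect:
  x_lo=-3.0999 |R|=2.2599  x_hi=-0.0954 |R|=0.9090
  mid=-1.59766 |R|=0.00108 →hi
  mid=-2.34878 |R|=0.75001 →hi
  mid=-2.72434 |R|=1.38334 →lo
  mid=-2.53656 |R|=1.03958 →lo
  mid=-2.44267 |R|=0.88844 →hi
  mid=-2.48961 |R|=0.96237 →hi
  mid=-2.51308 |R|=1.00056 →lo
  mid=-2.50135 |R|=0.98136 →hi
  ...
  [-2.51290,-2.51272] ⇒ x*=-2.5127
Interval (-2.5127, 0).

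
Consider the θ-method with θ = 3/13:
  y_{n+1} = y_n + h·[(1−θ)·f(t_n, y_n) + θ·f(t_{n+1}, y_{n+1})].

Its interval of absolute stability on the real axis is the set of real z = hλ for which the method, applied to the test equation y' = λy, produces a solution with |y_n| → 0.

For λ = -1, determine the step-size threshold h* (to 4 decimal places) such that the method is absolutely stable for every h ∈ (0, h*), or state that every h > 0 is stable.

(-3.7143,0); λ=-1 ⇒ h* = (26/7)/1 = 3.7143.

Test eqn y'=λy, z=hλ:
  y_{n+1} = y_n + z·[10/13·y_n + 3/13·y_{n+1}] ⇒ (1 − 3/13z)y_{n+1} = (1 + 10/13z)y_n
  R(z) = (1 + 10/13z)/(1 − 3/13z).

Find x<0 with |R(x)|<1.
x=-1.09: |R|=0.1291
R=−1: 1+10/13x = −1+3/13x ⇒ -7/13x=2 ⇒ x=2/(-7/13)=-3.7143
Confirm numerically:
  x=-3.476: |R|=0.92880 <1
  x=-2.477: |R|=0.57609 <1
  x=-2.457: |R|=0.56796 <1
  x=-2.215: |R|=0.46577 <1
  x=-4.165: |R|=1.12375 >1
  x=-3.978: |R|=1.07404 >1
  x=-3.818: |R|=1.02969 >1
Interval (-3.7143, 0).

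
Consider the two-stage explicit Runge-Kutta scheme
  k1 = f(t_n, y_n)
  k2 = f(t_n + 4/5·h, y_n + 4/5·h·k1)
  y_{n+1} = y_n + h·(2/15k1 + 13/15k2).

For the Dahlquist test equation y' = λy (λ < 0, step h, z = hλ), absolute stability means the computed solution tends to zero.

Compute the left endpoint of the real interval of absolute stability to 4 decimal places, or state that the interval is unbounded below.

On y'=λy, z=hλ:
  k1=λy_n ⇒ h·k1=z·y_n;  k2=λ(1+4/5z)y_n ⇒ h·k2=z(1+4/5z)y_n
  y_{n+1}/y_n = 1 + 2/15z + 13/15z(1+4/5z) = 1 + z + 52/75z²
  ⇒ R(z) = 1 + z + 52/75z².

Need |R(x)|<1, x<0.
x=-1.64: |R|=1.2248
R=1: x+52/75x²=0 ⇒ x=−75/52=-1.4423; min R=1−1/(4·52/75)=0.6394>−1
Confirm numerically:
  x=-1.075: |R|=0.72623 <1
  x=-1.060: |R|=0.71903 <1
  x=-0.689: |R|=0.64014 <1
  x=-1.859: |R|=1.53708 >1
  x=-1.523: |R|=1.08521 >1
Stable set (-1.4423, 0).

left endpoint -1.4423.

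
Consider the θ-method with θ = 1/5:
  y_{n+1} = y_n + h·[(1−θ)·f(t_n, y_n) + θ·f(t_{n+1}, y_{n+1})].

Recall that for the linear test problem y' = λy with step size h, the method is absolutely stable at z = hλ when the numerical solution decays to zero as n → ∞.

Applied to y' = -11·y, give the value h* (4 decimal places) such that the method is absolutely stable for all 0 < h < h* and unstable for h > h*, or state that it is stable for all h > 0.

(-3.3333,0); λ=-11 ⇒ h* = (10/3)/11 = 0.3030.

Test eqn y'=λy, z=hλ:
  y_{n+1} = y_n + z·[4/5·y_n + 1/5·y_{n+1}] ⇒ (1 − 1/5z)y_{n+1} = (1 + 4/5z)y_n
  so R(z) = (1 + 4/5z)/(1 − 1/5z).

Solve |R(x)|<1 on ℝ⁻.
x=-0.8: |R|=0.3103
R=−1: 1+4/5x = −1+1/5x ⇒ -3/5x=2 ⇒ x=2/(-3/5)=-3.3333
Confirm numerically:
  x=-2.467: |R|=0.65194 <1
  x=-2.207: |R|=0.53115 <1
  x=-1.760: |R|=0.30178 <1
  x=-3.932: |R|=1.20107 >1
  x=-3.854: |R|=1.17642 >1
Interval (-3.3333, 0).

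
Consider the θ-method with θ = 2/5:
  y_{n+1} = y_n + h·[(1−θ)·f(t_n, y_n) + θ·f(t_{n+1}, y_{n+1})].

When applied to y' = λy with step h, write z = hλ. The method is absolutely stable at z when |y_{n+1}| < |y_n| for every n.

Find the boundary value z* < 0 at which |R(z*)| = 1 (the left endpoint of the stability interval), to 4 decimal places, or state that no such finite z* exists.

z* = -10.0000.

With y'=λy (z=hλ):
  y_{n+1} = y_n + z·[3/5·y_n + 2/5·y_{n+1}] ⇒ (1 − 2/5z)y_{n+1} = (1 + 3/5z)y_n
  R(z) = (1 + 3/5z)/(1 − 2/5z).

Need |R(x)|<1, x<0.
x=-0.95: |R|=0.3116
R=−1: 1+3/5x = −1+2/5x ⇒ -1/5x=2 ⇒ x=2/(-1/5)=-10.0000
Confirm numerically:
  x=-9.803: |R|=0.99199 <1
  x=-7.692: |R|=0.88677 <1
  x=-6.864: |R|=0.83255 <1
  x=-5.269: |R|=0.69552 <1
  x=-10.451: |R|=1.01741 >1
  x=-10.110: |R|=1.00436 >1
  x=-10.064: |R|=1.00255 >1
So |R|<1 on (-10.0000, 0).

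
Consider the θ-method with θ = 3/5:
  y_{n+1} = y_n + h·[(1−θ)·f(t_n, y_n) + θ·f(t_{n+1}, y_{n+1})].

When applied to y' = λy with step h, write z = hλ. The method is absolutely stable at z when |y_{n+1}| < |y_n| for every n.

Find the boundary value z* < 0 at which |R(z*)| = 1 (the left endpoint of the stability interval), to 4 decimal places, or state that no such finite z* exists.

On y'=λy, z=hλ:
  y_{n+1} = y_n + z·[2/5·y_n + 3/5·y_{n+1}] ⇒ (1 − 3/5z)y_{n+1} = (1 + 2/5z)y_n
  so R(z) = (1 + 2/5z)/(1 − 3/5z).

Boundary: |R(x)|=1, x<0.
x=-0.7: |R|=0.5070
x=-2: |R|=0.0909
x=-10: |R|=0.4286
x=-100: |R|=0.6393
θ=3/5≥1/2 ⇒ |1+2/5x|<|1−3/5x| ∀x<0 ⇒ unbounded interval.

(−∞, 0) — no finite endpoint.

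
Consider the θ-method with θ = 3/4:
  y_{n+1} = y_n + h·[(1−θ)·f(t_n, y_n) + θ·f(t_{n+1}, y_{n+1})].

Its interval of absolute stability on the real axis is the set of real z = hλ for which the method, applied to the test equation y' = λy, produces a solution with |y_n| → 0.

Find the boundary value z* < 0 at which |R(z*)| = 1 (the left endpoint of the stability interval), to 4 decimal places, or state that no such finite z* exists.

On y'=λy, z=hλ:
  y_{n+1} = y_n + z·[1/4·y_n + 3/4·y_{n+1}] ⇒ (1 − 3/4z)y_{n+1} = (1 + 1/4z)y_n
  so R(z) = (1 + 1/4z)/(1 − 3/4z).

Find x<0 with |R(x)|<1.
x=-1.73: |R|=0.2470
x=-2: |R|=0.2000
x=-10: |R|=0.1765
x=-100: |R|=0.3158
θ=3/4≥1/2 ⇒ |1+1/4x|<|1−3/4x| ∀x<0 ⇒ stable on all of ℝ⁻.

(−∞, 0) — no finite endpoint.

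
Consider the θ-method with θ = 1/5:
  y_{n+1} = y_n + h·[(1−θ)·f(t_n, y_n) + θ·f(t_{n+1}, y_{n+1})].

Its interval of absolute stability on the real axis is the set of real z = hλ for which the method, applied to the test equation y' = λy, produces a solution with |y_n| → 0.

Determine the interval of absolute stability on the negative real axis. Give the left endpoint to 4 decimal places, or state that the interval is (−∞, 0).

On y'=λy, z=hλ:
  y_{n+1} = y_n + z·[4/5·y_n + 1/5·y_{n+1}] ⇒ (1 − 1/5z)y_{n+1} = (1 + 4/5z)y_n
  Hence R(z) = (1 + 4/5z)/(1 − 1/5z).

Find x<0 with |R(x)|<1.
x=-1.17: |R|=0.0519
R=−1: 1+4/5x = −1+1/5x ⇒ -3/5x=2 ⇒ x=2/(-3/5)=-3.3333
Confirm numerically:
  x=-3.164: |R|=0.93778 <1
  x=-2.812: |R|=0.79980 <1
  x=-2.308: |R|=0.57909 <1
  x=-3.858: |R|=1.17769 >1
  x=-3.808: |R|=1.16167 >1
  x=-3.622: |R|=1.10044 >1
Stable set (-3.3333, 0).

(-3.3333, 0).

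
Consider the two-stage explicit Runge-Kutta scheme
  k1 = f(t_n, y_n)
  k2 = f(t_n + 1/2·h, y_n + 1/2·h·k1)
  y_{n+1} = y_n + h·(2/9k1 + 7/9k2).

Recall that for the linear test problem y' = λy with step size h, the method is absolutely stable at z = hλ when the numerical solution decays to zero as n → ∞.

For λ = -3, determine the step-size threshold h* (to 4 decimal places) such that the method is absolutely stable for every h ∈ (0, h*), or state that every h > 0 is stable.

(-2.5714,0); λ=-3 ⇒ h* = (18/7)/3 = 0.8571.

With y'=λy (z=hλ):
  k1=λy_n ⇒ h·k1=z·y_n;  k2=λ(1+1/2z)y_n ⇒ h·k2=z(1+1/2z)y_n
  y_{n+1}/y_n = 1 + 2/9z + 7/9z(1+1/2z) = 1 + z + 7/18z²
  so R(z) = 1 + z + 7/18z².

Need |R(x)|<1, x<0.
x=-1.57: |R|=0.3886
R=1: x+7/18x²=0 ⇒ x=−18/7=-2.5714; min R=1−1/(4·7/18)=0.3571>−1
Confirm numerically:
  x=-2.337: |R|=0.78694 <1
  x=-1.759: |R|=0.44425 <1
  x=-1.581: |R|=0.39105 <1
  x=-2.855: |R|=1.31484 >1
  x=-2.661: |R|=1.09269 >1
Stable set (-2.5714, 0).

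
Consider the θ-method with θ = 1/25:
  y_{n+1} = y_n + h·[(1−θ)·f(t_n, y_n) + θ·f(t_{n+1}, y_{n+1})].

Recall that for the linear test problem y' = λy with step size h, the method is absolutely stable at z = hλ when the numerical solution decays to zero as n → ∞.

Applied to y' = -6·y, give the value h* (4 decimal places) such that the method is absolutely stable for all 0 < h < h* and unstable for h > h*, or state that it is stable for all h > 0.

(-2.1739,0); λ=-6 ⇒ h* = (50/23)/6 = 0.3623.

With y'=λy (z=hλ):
  y_{n+1} = y_n + z·[24/25·y_n + 1/25·y_{n+1}] ⇒ (1 − 1/25z)y_{n+1} = (1 + 24/25z)y_n
  ⇒ R(z) = (1 + 24/25z)/(1 − 1/25z).

Find x<0 with |R(x)|<1.
x=-0.69: |R|=0.3285
R=−1: 1+24/25x = −1+1/25x ⇒ -23/25x=2 ⇒ x=2/(-23/25)=-2.1739
Confirm numerically:
  x=-1.421: |R|=0.34457 <1
  x=-1.361: |R|=0.29073 <1
  x=-1.211: |R|=0.15505 <1
  x=-2.604: |R|=1.35835 >1
  x=-2.221: |R|=1.03979 >1
Stable set (-2.1739, 0).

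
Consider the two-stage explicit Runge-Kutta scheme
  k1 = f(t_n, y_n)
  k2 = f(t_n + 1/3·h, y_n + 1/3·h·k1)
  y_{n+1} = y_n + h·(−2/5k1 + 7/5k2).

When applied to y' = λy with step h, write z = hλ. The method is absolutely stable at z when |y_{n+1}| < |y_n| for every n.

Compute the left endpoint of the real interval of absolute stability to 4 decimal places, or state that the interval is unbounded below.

z* = -2.1429.

On y'=λy, z=hλ:
  k1=λy_n ⇒ h·k1=z·y_n;  k2=λ(1+1/3z)y_n ⇒ h·k2=z(1+1/3z)y_n
  y_{n+1}/y_n = 1 − 2/5z + 7/5z(1+1/3z) = 1 + z + 7/15z²
  Hence R(z) = 1 + z + 7/15z².

Find x<0 with |R(x)|<1.
x=-1.44: |R|=0.5277
R=1: x+7/15x²=0 ⇒ x=−15/7=-2.1429; min R=1−1/(4·7/15)=0.4643>−1
Confirm numerically:
  x=-1.483: |R|=0.54333 <1
  x=-1.274: |R|=0.48344 <1
  x=-0.863: |R|=0.48456 <1
  x=-2.241: |R|=1.10264 >1
  x=-2.197: |R|=1.05551 >1
Stable set (-2.1429, 0).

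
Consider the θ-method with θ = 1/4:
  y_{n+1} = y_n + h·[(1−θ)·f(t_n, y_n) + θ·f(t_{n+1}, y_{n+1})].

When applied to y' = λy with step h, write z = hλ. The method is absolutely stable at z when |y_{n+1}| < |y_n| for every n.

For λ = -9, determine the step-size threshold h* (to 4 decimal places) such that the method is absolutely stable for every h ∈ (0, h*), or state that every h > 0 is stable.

Test eqn y'=λy, z=hλ:
  y_{n+1} = y_n + z·[3/4·y_n + 1/4·y_{n+1}] ⇒ (1 − 1/4z)y_{n+1} = (1 + 3/4z)y_n
  so R(z) = (1 + 3/4z)/(1 − 1/4z).

Boundary: |R(x)|=1, x<0.
x=-1.7: |R|=0.1930
R=−1: 1+3/4x = −1+1/4x ⇒ -1/2x=2 ⇒ x=2/(-1/2)=-4.0000
Confirm numerically:
  x=-2.987: |R|=0.71003 <1
  x=-2.838: |R|=0.66013 <1
  x=-2.271: |R|=0.44857 <1
  x=-4.584: |R|=1.13607 >1
  x=-4.379: |R|=1.09046 >1
  x=-4.292: |R|=1.07043 >1
Interval (-4.0000, 0).

(-4.0000,0); λ=-9 ⇒ h* = (4)/9 = 0.4444.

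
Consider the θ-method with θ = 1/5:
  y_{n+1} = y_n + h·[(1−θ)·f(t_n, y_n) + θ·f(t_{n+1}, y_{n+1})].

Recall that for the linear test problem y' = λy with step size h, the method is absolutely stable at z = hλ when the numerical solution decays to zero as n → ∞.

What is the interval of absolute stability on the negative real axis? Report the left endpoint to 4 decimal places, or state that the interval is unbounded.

z∈(-3.3333,0).

Set f=λy, z=hλ:
  y_{n+1} = y_n + z·[4/5·y_n + 1/5·y_{n+1}] ⇒ (1 − 1/5z)y_{n+1} = (1 + 4/5z)y_n
  so R(z) = (1 + 4/5z)/(1 − 1/5z).

Find x<0 with |R(x)|<1.
x=-1.77: |R|=0.3072
R=−1: 1+4/5x = −1+1/5x ⇒ -3/5x=2 ⇒ x=2/(-3/5)=-3.3333
Confirm numerically:
  x=-2.762: |R|=0.77918 <1
  x=-2.273: |R|=0.56263 <1
  x=-2.260: |R|=0.55647 <1
  x=-1.969: |R|=0.41268 <1
  x=-3.769: |R|=1.14905 >1
  x=-3.371: |R|=1.01350 >1
So |R|<1 on (-3.3333, 0).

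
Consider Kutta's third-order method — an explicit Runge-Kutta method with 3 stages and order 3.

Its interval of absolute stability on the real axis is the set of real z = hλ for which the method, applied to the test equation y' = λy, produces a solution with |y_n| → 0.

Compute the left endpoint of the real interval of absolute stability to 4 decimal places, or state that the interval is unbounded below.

With y'=λy (z=hλ):
  order 3, 3-stage ⇒ R(z)=1+z+z^2/2+z^3/6
  (e.g. R(-0.56)=0.56753, |R|=0.56753)

Find x<0 with |R(x)|<1.
x=-0.56: |R|=0.5675
|R(-2.75)|=1.4349 |R(-2.72)|=1.3747 |R(-1.95)|=0.2846
Bisect:
  x_lo=-3.2285 |R|=2.6253  x_hi=-0.2700 |R|=0.7632
  mid=-1.74922 |R|=0.11137 →hi
  mid=-2.48884 |R|=0.96112 →hi
  mid=-2.85865 |R|=1.66613 →lo
  mid=-2.67374 |R|=1.28501 →lo
  mid=-2.58129 |R|=1.11631 →lo
  mid=-2.53506 |R|=1.03707 →lo
  mid=-2.51195 |R|=0.99869 →hi
  mid=-2.52351 |R|=1.01778 →lo
  ...
  [-2.51285,-2.51267] ⇒ x*=-2.5127
Interval (-2.5127, 0).

z* = -2.5127.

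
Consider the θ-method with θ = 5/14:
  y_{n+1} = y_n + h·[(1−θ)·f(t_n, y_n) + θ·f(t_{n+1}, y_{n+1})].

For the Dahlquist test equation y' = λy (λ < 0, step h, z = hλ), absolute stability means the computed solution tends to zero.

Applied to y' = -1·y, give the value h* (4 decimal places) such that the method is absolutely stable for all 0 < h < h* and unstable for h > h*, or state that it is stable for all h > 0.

Test eqn y'=λy, z=hλ:
  y_{n+1} = y_n + z·[9/14·y_n + 5/14·y_{n+1}] ⇒ (1 − 5/14z)y_{n+1} = (1 + 9/14z)y_n
  so R(z) = (1 + 9/14z)/(1 − 5/14z).

Find x<0 with |R(x)|<1.
x=-0.95: |R|=0.2907
R=−1: 1+9/14x = −1+5/14x ⇒ -2/7x=2 ⇒ x=2/(-2/7)=-7.0000
Confirm numerically:
  x=-4.346: |R|=0.70288 <1
  x=-3.272: |R|=0.50883 <1
  x=-3.256: |R|=0.50542 <1
  x=-2.881: |R|=0.41996 <1
  x=-7.361: |R|=1.02842 >1
  x=-7.258: |R|=1.02052 >1
  x=-7.168: |R|=1.01348 >1
So |R|<1 on (-7.0000, 0).

(-7.0000,0); λ=-1 ⇒ h* = (7)/1 = 7.0000.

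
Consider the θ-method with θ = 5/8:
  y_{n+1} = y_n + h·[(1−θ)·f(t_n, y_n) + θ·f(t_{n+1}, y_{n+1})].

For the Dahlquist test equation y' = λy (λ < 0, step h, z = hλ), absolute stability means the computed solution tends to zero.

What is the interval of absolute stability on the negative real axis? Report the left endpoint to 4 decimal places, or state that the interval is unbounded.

On y'=λy, z=hλ:
  y_{n+1} = y_n + z·[3/8·y_n + 5/8·y_{n+1}] ⇒ (1 − 5/8z)y_{n+1} = (1 + 3/8z)y_n
  R(z) = (1 + 3/8z)/(1 − 5/8z).

Find x<0 with |R(x)|<1.
x=-0.56: |R|=0.5852
x=-2: |R|=0.1111
x=-10: |R|=0.3793
x=-100: |R|=0.5748
θ=5/8≥1/2 ⇒ |1+3/8x|<|1−5/8x| ∀x<0 ⇒ unbounded interval.

interval (−∞, 0).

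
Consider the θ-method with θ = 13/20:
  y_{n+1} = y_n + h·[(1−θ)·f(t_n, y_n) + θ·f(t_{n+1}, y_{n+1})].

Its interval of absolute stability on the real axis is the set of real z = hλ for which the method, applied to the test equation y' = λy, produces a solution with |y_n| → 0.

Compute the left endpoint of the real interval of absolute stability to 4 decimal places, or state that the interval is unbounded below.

unbounded; (−∞, 0).

On y'=λy, z=hλ:
  y_{n+1} = y_n + z·[7/20·y_n + 13/20·y_{n+1}] ⇒ (1 − 13/20z)y_{n+1} = (1 + 7/20z)y_n
  R(z) = (1 + 7/20z)/(1 − 13/20z).

Find x<0 with |R(x)|<1.
x=-1.05: |R|=0.3759
x=-2: |R|=0.1304
x=-10: |R|=0.3333
x=-100: |R|=0.5152
θ=13/20≥1/2 ⇒ |1+7/20x|<|1−13/20x| ∀x<0 ⇒ unbounded interval.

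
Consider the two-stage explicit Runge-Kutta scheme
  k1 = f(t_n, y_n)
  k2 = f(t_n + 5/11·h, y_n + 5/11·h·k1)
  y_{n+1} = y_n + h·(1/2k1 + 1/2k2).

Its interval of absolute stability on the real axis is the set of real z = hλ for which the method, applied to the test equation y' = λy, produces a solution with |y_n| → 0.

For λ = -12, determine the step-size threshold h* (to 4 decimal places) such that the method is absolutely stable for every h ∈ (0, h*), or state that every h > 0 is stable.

(-4.4000,0); λ=-12 ⇒ h* = (22/5)/12 = 0.3667.

Set f=λy, z=hλ:
  k1=λy_n ⇒ h·k1=z·y_n;  k2=λ(1+5/11z)y_n ⇒ h·k2=z(1+5/11z)y_n
  y_{n+1}/y_n = 1 + 1/2z + 1/2z(1+5/11z) = 1 + z + 5/22z²
  so R(z) = 1 + z + 5/22z².

Boundary: |R(x)|=1, x<0.
x=-0.7: |R|=0.4114
R=1: x+5/22x²=0 ⇒ x=−22/5=-4.4000; min R=1−1/(4·5/22)=-0.1000>−1
Confirm numerically:
  x=-4.344: |R|=0.94471 <1
  x=-3.772: |R|=0.46163 <1
  x=-2.811: |R|=0.01515 <1
  x=-4.578: |R|=1.18520 >1
  x=-4.499: |R|=1.10123 >1
  x=-4.466: |R|=1.06699 >1
Stable set (-4.4000, 0).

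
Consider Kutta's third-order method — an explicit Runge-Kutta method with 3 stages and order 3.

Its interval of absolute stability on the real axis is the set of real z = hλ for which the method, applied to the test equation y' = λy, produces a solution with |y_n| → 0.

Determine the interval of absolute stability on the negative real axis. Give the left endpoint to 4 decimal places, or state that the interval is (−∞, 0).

Test eqn y'=λy, z=hλ:
  order 3, 3-stage ⇒ R(z)=1+z+z^2/2+z^3/6
  (e.g. R(-1.3)=0.17883, |R|=0.17883)

Solve |R(x)|<1 on ℝ⁻.
x=-1.3: |R|=0.1788
|R(-2.69)|=1.3161 |R(-1.04)|=0.3133 |R(-0.92)|=0.3734
Bisect:
  x_lo=-2.9887 |R|=1.9718  x_hi=-0.2378 |R|=0.7882
  mid=-1.61325 |R|=0.01173 →hi
  mid=-2.30096 |R|=0.68412 →hi
  mid=-2.64481 |R|=1.23072 →lo
  mid=-2.47289 |R|=0.93565 →hi
  mid=-2.55885 |R|=1.07743 →lo
  mid=-2.51587 |R|=1.00514 →lo
  mid=-2.49438 |R|=0.97005 →hi
  mid=-2.50512 |R|=0.98751 →hi
  mid=-2.51050 |R|=0.99630 →hi
  mid=-2.51318 |R|=1.00072 →lo
  ...
  [-2.51285,-2.51268] ⇒ x*=-2.5127
Interval (-2.5127, 0).

z∈(-2.5127,0).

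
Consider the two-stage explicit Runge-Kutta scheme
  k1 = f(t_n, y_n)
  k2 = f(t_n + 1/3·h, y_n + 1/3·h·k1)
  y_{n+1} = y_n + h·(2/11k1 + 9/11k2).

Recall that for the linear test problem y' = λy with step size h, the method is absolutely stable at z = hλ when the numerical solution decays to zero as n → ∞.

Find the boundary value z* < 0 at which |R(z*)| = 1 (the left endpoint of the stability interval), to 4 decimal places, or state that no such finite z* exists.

Set f=λy, z=hλ:
  k1=λy_n ⇒ h·k1=z·y_n;  k2=λ(1+1/3z)y_n ⇒ h·k2=z(1+1/3z)y_n
  y_{n+1}/y_n = 1 + 2/11z + 9/11z(1+1/3z) = 1 + z + 3/11z²
  ⇒ R(z) = 1 + z + 3/11z².

Need |R(x)|<1, x<0.
x=-0.5: |R|=0.5682
R=1: x+3/11x²=0 ⇒ x=−11/3=-3.6667; min R=1−1/(4·3/11)=0.0833>−1
Confirm numerically:
  x=-3.451: |R|=0.79702 <1
  x=-1.737: |R|=0.08586 <1
  x=-1.488: |R|=0.11586 <1
  x=-4.197: |R|=1.60704 >1
  x=-4.018: |R|=1.38500 >1
So |R|<1 on (-3.6667, 0).

left endpoint -3.6667.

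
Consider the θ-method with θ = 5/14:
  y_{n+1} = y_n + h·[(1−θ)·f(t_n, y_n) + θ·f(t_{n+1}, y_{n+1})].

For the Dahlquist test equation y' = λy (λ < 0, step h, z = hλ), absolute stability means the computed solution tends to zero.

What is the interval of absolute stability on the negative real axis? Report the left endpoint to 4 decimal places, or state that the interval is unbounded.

With y'=λy (z=hλ):
  y_{n+1} = y_n + z·[9/14·y_n + 5/14·y_{n+1}] ⇒ (1 − 5/14z)y_{n+1} = (1 + 9/14z)y_n
  Hence R(z) = (1 + 9/14z)/(1 − 5/14z).

Need |R(x)|<1, x<0.
x=-1.64: |R|=0.0342
R=−1: 1+9/14x = −1+5/14x ⇒ -2/7x=2 ⇒ x=2/(-2/7)=-7.0000
Confirm numerically:
  x=-6.626: |R|=0.96826 <1
  x=-4.600: |R|=0.74054 <1
  x=-3.997: |R|=0.64655 <1
  x=-3.833: |R|=0.61803 <1
  x=-7.415: |R|=1.03250 >1
  x=-7.036: |R|=1.00293 >1
So |R|<1 on (-7.0000, 0).

z∈(-7.0000,0).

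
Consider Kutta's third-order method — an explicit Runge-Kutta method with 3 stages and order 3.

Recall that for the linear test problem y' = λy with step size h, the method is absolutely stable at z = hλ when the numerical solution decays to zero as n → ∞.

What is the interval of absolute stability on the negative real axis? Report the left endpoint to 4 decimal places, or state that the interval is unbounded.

On y'=λy, z=hλ:
  order 3, 3-stage ⇒ R(z)=1+z+z^2/2+z^3/6
  (e.g. R(-0.81)=0.42948, |R|=0.42948)

Boundary: |R(x)|=1, x<0.
x=-0.81: |R|=0.4295
|R(-2.86)|=1.6691 |R(-2.62)|=1.1853 |R(-1.79)|=0.1438
Bisect:
  x_lo=-2.9383 |R|=1.8496  x_hi=-0.1825 |R|=0.8331
  mid=-1.56044 |R|=0.02378 →hi
  mid=-2.24939 |R|=0.61640 →hi
  mid=-2.59386 |R|=1.13843 →lo
  mid=-2.42162 |R|=0.85633 →hi
  mid=-2.50774 |R|=0.99179 →hi
  mid=-2.55080 |R|=1.06368 →lo
  mid=-2.52927 |R|=1.02738 →lo
  ...
  [-2.51279,-2.51262] ⇒ x*=-2.5127
Stable set (-2.5127, 0).

(-2.5127, 0).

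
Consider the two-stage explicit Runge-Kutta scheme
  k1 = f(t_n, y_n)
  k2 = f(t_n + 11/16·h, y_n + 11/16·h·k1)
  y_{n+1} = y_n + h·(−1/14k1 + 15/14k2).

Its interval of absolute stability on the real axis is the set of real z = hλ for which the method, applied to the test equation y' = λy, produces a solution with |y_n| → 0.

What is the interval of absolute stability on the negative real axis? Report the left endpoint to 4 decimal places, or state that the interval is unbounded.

On y'=λy, z=hλ:
  k1=λy_n ⇒ h·k1=z·y_n;  k2=λ(1+11/16z)y_n ⇒ h·k2=z(1+11/16z)y_n
  y_{n+1}/y_n = 1 − 1/14z + 15/14z(1+11/16z) = 1 + z + 165/224z²
  R(z) = 1 + z + 165/224z².

Boundary: |R(x)|=1, x<0.
x=-1.2: |R|=0.8607
R=1: x+165/224x²=0 ⇒ x=−224/165=-1.3576; min R=1−1/(4·165/224)=0.6606>−1
Confirm numerically:
  x=-1.085: |R|=0.78215 <1
  x=-0.776: |R|=0.66757 <1
  x=-0.727: |R|=0.66232 <1
  x=-1.792: |R|=1.57344 >1
  x=-1.786: |R|=1.56363 >1
Interval (-1.3576, 0).

z∈(-1.3576,0).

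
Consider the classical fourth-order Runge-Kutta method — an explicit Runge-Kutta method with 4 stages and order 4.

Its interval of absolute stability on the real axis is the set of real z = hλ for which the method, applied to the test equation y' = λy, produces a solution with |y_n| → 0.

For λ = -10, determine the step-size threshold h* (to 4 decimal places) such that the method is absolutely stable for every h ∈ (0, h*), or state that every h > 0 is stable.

(-2.7853,0); λ=-10 ⇒ h* = 0.2785.

Test eqn y'=λy, z=hλ:
  order 4, 4-stage ⇒ R(z)=1+z+z^2/2+z^3/6+z^4/24
  (e.g. R(-1.37)=0.28667, |R|=0.28667)

Find x<0 with |R(x)|<1.
x=-1.37: |R|=0.2867
|R(-2.66)|=0.8270 |R(-1.54)|=0.2714 |R(-0.93)|=0.3996
Bisect:
  x_lo=-3.4265 |R|=2.4827  x_hi=-0.0819 |R|=0.9214
  mid=-1.75421 |R|=0.27929 →hi
  mid=-2.59037 |R|=0.74375 →hi
  mid=-3.00845 |R|=1.39199 →lo
  mid=-2.79941 |R|=1.02149 →lo
  mid=-2.69489 |R|=0.87204 →hi
  mid=-2.74715 |R|=0.94400 →hi
  mid=-2.77328 |R|=0.98204 →hi
  mid=-2.78635 |R|=1.00159 →lo
  mid=-2.77981 |R|=0.99177 →hi
  ...
  [-2.78533,-2.78512] ⇒ x*=-2.7853
Stable set (-2.7853, 0).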